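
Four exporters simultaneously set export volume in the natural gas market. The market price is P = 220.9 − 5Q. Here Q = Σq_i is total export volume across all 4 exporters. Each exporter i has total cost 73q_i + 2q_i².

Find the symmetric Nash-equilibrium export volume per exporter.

5.1

A representative exporter's profit is π_i = q_i(220.9 − 5Q) − 73q_i − 2q_i², with Q = q_i + Σ_{j≠i} q_j.
First-order condition: 147.9 − 14q_i − 5Σ_{j≠i} q_j = 0.
With identical exporters, set every q_j = q: then 147.9 − 14q − 15q = 0, i.e. q = 147.9/29 = 5.1.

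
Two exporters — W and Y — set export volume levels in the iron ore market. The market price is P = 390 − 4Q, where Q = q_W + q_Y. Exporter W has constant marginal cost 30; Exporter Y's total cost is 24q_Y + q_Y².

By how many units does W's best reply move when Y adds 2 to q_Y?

Exporter W's profit: π = q_W(390 − 4(q_W + q_Y)) − 30q_W.
∂π/∂q_W = 360 − 8q_W − 4q_Y = 0, so q_W = 45 − 0.5q_Y.
The reaction-function slope is −0.5, so a 2-unit rise in q_Y moves q_W by −0.5 × 2 = −1. W's best response falls — the actions are strategic substitutes.

-1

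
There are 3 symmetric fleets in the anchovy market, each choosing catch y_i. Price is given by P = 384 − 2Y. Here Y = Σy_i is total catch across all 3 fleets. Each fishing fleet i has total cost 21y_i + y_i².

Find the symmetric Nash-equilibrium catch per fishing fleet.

36.3

A representative fishing fleet's profit is π_i = y_i(384 − 2Y) − 21y_i − y_i², with Y = y_i + Σ_{j≠i} y_j.
First-order condition: 363 − 6y_i − 2Σ_{j≠i} y_j = 0.
With identical fishing fleets, set every y_j = y: then 363 − 6y − 4y = 0, i.e. y = 363/10 = 36.3.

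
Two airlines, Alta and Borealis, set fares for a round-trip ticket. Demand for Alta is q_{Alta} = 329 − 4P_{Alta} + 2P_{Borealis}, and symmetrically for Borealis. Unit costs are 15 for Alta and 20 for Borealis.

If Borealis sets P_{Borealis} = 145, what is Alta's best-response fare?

84.875

Alta's profit: π = (P_{Alta} − 15)(329 − 4P_{Alta} + 2P_{Borealis}).
∂π/∂P_{Alta} = 389 − 8P_{Alta} + 2P_{Borealis} = 0 ⇒ P_{Alta} = 48.625 + 0.25P_{Borealis}.
At P_{Borealis} = 145: P_{Alta} = 48.625 + 0.25·145 = 84.875.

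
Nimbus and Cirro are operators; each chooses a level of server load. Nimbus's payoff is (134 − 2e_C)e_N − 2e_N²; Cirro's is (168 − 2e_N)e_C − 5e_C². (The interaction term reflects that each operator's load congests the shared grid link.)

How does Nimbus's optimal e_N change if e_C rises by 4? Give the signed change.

Expanding Nimbus's payoff: 134e_N − 2e_Ce_N − 2e_N².
∂π/∂e_N = 134 − 2e_C − 4e_N = 0, so e_N = 33.5 − 0.5e_C.
The reaction-function slope is −0.5, so a 4-unit rise in e_C moves e_N by −0.5 × 4 = −2. Nimbus's best response falls — the actions are strategic substitutes.

-2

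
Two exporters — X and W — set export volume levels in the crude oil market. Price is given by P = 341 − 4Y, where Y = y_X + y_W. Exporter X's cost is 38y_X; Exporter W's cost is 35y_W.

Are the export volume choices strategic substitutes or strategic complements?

strategic substitutes

Exporter X's profit: π = y_X(341 − 4(y_X + y_W)) − 38y_X.
∂π/∂y_X = 303 − 8y_X − 4y_W = 0, so y_X = 37.875 − 0.5y_W.
The best-response slope dy_X/dy_W = −0.5 < 0: the reaction function is downward-sloping, so the choices are strategic substitutes.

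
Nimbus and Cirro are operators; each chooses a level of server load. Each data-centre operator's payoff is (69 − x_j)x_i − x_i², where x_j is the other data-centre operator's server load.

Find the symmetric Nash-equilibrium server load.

Nimbus's payoff is (69 − x_C)x_N − x_N².
∂π/∂x_N = 69 − x_C − 2x_N = 0, so x_N = 34.5 − 0.5x_C.
The game is symmetric, so in equilibrium x_C = x_N: the reaction function gives 1.5x_N = 34.5, hence x_N = 23.

23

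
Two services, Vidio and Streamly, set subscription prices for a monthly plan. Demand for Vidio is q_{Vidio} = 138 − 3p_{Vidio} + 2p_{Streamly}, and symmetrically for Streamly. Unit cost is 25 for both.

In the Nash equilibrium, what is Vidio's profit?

Vidio's profit: π = (p_{Vidio} − 25)(138 − 3p_{Vidio} + 2p_{Streamly}).
∂π/∂p_{Vidio} = 213 − 6p_{Vidio} + 2p_{Streamly} = 0 ⇒ p_{Vidio} = 35.5 + (1/3)p_{Streamly}.
The game is symmetric, so in equilibrium p_{Streamly} = p_{Vidio}: the reaction function gives (2/3)p_{Vidio} = 35.5, hence p_{Vidio} = 53.25.
q_{Vidio} = 138 − 3·53.25 + 2·53.25 = 84.75.
Profit = (53.25 − 25)·84.75 = 2394.1875.

2394.1875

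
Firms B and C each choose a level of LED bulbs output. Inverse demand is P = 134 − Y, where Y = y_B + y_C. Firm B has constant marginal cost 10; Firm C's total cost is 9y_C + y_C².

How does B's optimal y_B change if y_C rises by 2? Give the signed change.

-1

Firm B's profit: π = y_B(134 − (y_B + y_C)) − 10y_B.
∂π/∂y_B = 124 − 2y_B − y_C = 0, so y_B = 62 − 0.5y_C.
The reaction-function slope is −0.5, so a 2-unit rise in y_C moves y_B by −0.5 × 2 = −1. B's best response falls — the actions are strategic substitutes.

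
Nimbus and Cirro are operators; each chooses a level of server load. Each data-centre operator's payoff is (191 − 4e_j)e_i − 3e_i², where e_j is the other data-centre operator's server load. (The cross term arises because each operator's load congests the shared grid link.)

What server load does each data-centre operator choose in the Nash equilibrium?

19.1

Nimbus's payoff is (191 − 4e_C)e_N − 3e_N².
∂π/∂e_N = 191 − 4e_C − 6e_N = 0, so e_N = 191/6 − (2/3)e_C.
The game is symmetric, so in equilibrium e_C = e_N: the reaction function gives (5/3)e_N = 191/6, hence e_N = 19.1.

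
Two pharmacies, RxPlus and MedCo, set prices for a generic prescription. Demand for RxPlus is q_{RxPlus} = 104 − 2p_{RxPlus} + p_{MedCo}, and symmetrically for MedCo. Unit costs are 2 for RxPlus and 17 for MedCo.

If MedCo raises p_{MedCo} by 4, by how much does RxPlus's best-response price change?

1

RxPlus's profit: π = (p_{RxPlus} − 2)(104 − 2p_{RxPlus} + p_{MedCo}).
∂π/∂p_{RxPlus} = 108 − 4p_{RxPlus} + p_{MedCo} = 0 ⇒ p_{RxPlus} = 27 + 0.25p_{MedCo}.
The reaction-function slope is 0.25, so a 4-unit rise in p_{MedCo} moves p_{RxPlus} by 0.25 × 4 = 1. RxPlus's best response rises — the actions are strategic complements.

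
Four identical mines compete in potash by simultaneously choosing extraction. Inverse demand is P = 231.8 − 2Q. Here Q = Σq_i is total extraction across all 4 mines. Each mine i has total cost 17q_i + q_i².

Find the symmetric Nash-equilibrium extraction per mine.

A representative mine's profit is π_i = q_i(231.8 − 2Q) − 17q_i − q_i², with Q = q_i + Σ_{j≠i} q_j.
First-order condition: 214.8 − 6q_i − 2Σ_{j≠i} q_j = 0.
Imposing symmetry (q_j = q for all j) turns Σ_{j≠i} q_j into 3q, so 214.8 = 12q and q = 17.9.

17.9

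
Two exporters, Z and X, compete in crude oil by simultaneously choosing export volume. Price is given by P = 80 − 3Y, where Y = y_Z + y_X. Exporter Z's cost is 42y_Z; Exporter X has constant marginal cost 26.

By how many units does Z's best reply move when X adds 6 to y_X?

-3

Exporter Z's profit: π = y_Z(80 − 3(y_Z + y_X)) − 42y_Z.
∂π/∂y_Z = 38 − 6y_Z − 3y_X = 0, so y_Z = 19/3 − 0.5y_X.
The reaction-function slope is −0.5, so a 6-unit rise in y_X moves y_Z by −0.5 × 6 = −3. Z's best response falls — the actions are strategic substitutes.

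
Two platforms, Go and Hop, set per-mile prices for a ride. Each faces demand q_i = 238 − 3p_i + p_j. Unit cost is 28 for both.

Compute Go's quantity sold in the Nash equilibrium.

109.2

Go's profit: π = (p_{Go} − 28)(238 − 3p_{Go} + p_{Hop}).
∂π/∂p_{Go} = 322 − 6p_{Go} + p_{Hop} = 0 ⇒ p_{Go} = 161/3 + (1/6)p_{Hop}.
By symmetry p_{Hop} = p_{Go}; substituting into the reaction function, (5/6)p_{Go} = 161/3 and p_{Go} = 64.4.
q_{Go} = 238 − 3·64.4 + 64.4 = 109.2.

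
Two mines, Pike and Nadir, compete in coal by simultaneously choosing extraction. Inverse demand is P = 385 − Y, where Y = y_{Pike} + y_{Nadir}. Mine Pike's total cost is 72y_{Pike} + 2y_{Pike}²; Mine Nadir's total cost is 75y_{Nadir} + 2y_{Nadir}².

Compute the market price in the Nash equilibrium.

296

Mine Pike's profit: π = y_{Pike}(385 − (y_{Pike} + y_{Nadir})) − 72y_{Pike} − 2y_{Pike}².
∂π/∂y_{Pike} = 313 − 6y_{Pike} − y_{Nadir} = 0, so y_{Pike} = 313/6 − (1/6)y_{Nadir}.
By the same steps for Nadir: y_{Nadir} = 155/3 − (1/6)y_{Pike}.
Plugging y_{Nadir} into Pike's best response: y_{Pike} = 313/6 − (1/6)(155/3 − (1/6)y_{Pike}) ⇒ (35/36)y_{Pike} = 392/9, so y_{Pike} = 44.8.
Then y_{Nadir} = 155/3 − (1/6)·44.8 = 44.2.
Equilibrium price: P = 385 − 89 = 296.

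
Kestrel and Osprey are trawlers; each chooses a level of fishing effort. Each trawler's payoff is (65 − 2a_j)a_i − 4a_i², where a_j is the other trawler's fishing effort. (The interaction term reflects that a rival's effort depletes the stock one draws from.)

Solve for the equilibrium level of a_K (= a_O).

Kestrel's payoff is (65 − 2a_O)a_K − 4a_K².
∂π/∂a_K = 65 − 2a_O − 8a_K = 0, so a_K = 8.125 − 0.25a_O.
Setting a_K = a_O in the reaction function: a_K = 8.125 − 0.25a_K, so a_K = 8.125 / 1.25 = 6.5.

6.5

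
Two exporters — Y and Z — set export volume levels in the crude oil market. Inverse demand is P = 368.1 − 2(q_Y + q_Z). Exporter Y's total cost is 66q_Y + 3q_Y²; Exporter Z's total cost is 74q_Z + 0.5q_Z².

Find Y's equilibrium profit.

2010.0125

Exporter Y's profit: π = q_Y(368.1 − 2(q_Y + q_Z)) − 66q_Y − 3q_Y².
∂π/∂q_Y = 302.1 − 10q_Y − 2q_Z = 0, so q_Y = 30.21 − 0.2q_Z.
For Z: ∂π/∂q_Z = 294.1 − 5q_Z − 2q_Y = 0 ⇒ q_Z = 58.82 − 0.4q_Y.
Solving the two reaction functions simultaneously: (1 − (−0.2)(−0.4))q_Y = 30.21 − 0.2·58.82, so 0.92q_Y = 18.446 and q_Y = 20.05.
Then q_Z = 58.82 − 0.4·20.05 = 50.8.
Price P = 368.1 − 2·70.85 = 226.4.
Y's profit: (226.4 − 66)·20.05 − 3(20.05)² = 2010.0125.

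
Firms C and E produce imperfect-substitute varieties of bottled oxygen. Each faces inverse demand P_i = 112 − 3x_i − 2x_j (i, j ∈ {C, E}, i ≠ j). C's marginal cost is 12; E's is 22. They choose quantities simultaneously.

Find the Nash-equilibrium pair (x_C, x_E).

Firm C's profit: π = x_C(112 − 3x_C − 2x_E) − 12x_C.
∂π/∂x_C = 100 − 6x_C − 2x_E = 0 ⇒ x_C = 50/3 − (1/3)x_E.
Similarly x_E = 15 − (1/3)x_C.
Solving the two reaction functions simultaneously: (1 − (−1/3)(−1/3))x_C = 50/3 − (1/3)·15, so (8/9)x_C = 35/3 and x_C = 13.125.
Then x_E = 15 − (1/3)·13.125 = 10.625.

13.125, 10.625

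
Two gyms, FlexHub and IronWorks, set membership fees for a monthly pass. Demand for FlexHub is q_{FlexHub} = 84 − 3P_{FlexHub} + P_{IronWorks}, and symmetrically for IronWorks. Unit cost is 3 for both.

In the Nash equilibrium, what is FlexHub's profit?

730.08

FlexHub's profit: π = (P_{FlexHub} − 3)(84 − 3P_{FlexHub} + P_{IronWorks}).
∂π/∂P_{FlexHub} = 93 − 6P_{FlexHub} + P_{IronWorks} = 0 ⇒ P_{FlexHub} = 15.5 + (1/6)P_{IronWorks}.
The game is symmetric, so in equilibrium P_{IronWorks} = P_{FlexHub}: the reaction function gives (5/6)P_{FlexHub} = 15.5, hence P_{FlexHub} = 18.6.
q_{FlexHub} = 84 − 3·18.6 + 18.6 = 46.8.
Profit = (18.6 − 3)·46.8 = 730.08.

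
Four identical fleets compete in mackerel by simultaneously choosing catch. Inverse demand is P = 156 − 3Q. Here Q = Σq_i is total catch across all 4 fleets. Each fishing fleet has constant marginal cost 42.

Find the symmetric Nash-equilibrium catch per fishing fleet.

A representative fishing fleet's profit is π_i = q_i(156 − 3Q) − 42q_i, with Q = q_i + Σ_{j≠i} q_j.
First-order condition: 114 − 6q_i − 3Σ_{j≠i} q_j = 0.
Imposing symmetry (q_j = q for all j) turns Σ_{j≠i} q_j into 3q, so 114 = 15q and q = 7.6.

7.6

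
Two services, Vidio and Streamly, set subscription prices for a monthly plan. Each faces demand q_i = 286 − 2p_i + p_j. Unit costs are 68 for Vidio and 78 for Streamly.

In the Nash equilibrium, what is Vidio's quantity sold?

Vidio's profit: π = (p_{Vidio} − 68)(286 − 2p_{Vidio} + p_{Streamly}).
∂π/∂p_{Vidio} = 422 − 4p_{Vidio} + p_{Streamly} = 0 ⇒ p_{Vidio} = 105.5 + 0.25p_{Streamly}.
Similarly p_{Streamly} = 110.5 + 0.25p_{Vidio}.
Plugging p_{Streamly} into Vidio's best response: p_{Vidio} = 105.5 + 0.25(110.5 + 0.25p_{Vidio}) ⇒ 0.9375p_{Vidio} = 133.125, so p_{Vidio} = 142.
Then p_{Streamly} = 110.5 + 0.25·142 = 146.
q_{Vidio} = 286 − 2·142 + 146 = 148.

148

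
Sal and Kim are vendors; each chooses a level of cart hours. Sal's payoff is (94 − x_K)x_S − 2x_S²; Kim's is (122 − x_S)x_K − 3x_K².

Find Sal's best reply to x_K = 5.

Expanding Sal's payoff: 94x_S − x_Kx_S − 2x_S².
∂π/∂x_S = 94 − x_K − 4x_S = 0, so x_S = 23.5 − 0.25x_K.
At x_K = 5: x_S = 23.5 − 0.25·5 = 22.25.

22.25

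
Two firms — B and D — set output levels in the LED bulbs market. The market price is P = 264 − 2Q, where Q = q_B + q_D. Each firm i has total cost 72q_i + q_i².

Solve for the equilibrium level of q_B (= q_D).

24

Firm B's profit: π = q_B(264 − 2(q_B + q_D)) − 72q_B − q_B².
∂π/∂q_B = 192 − 6q_B − 2q_D = 0, so q_B = 32 − (1/3)q_D.
The game is symmetric, so in equilibrium q_D = q_B: the reaction function gives (4/3)q_B = 32, hence q_B = 24.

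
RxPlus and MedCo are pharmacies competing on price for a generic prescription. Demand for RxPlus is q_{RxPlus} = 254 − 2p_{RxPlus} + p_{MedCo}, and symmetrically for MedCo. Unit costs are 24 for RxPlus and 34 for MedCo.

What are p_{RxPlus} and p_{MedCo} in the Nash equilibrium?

RxPlus's profit: π = (p_{RxPlus} − 24)(254 − 2p_{RxPlus} + p_{MedCo}).
∂π/∂p_{RxPlus} = 302 − 4p_{RxPlus} + p_{MedCo} = 0 ⇒ p_{RxPlus} = 75.5 + 0.25p_{MedCo}.
Similarly p_{MedCo} = 80.5 + 0.25p_{RxPlus}.
Substituting the second reaction function into the first: p_{RxPlus} = 75.5 + 0.25(80.5 + 0.25p_{RxPlus}), which gives 0.9375p_{RxPlus} = 95.625 ⇒ p_{RxPlus} = 102.
Then p_{MedCo} = 80.5 + 0.25·102 = 106.

102, 106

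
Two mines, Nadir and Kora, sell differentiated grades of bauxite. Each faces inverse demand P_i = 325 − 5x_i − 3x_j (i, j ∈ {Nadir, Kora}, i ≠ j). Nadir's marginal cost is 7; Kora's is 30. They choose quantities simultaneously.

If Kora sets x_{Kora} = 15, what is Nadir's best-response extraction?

27.3

Mine Nadir's profit: π = x_{Nadir}(325 − 5x_{Nadir} − 3x_{Kora}) − 7x_{Nadir}.
∂π/∂x_{Nadir} = 318 − 10x_{Nadir} − 3x_{Kora} = 0 ⇒ x_{Nadir} = 31.8 − 0.3x_{Kora}.
At x_{Kora} = 15: x_{Nadir} = 31.8 − 0.3·15 = 27.3.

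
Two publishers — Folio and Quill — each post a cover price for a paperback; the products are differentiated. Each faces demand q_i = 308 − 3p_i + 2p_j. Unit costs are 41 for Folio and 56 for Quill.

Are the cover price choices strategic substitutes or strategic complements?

Folio's profit: π = (p_{Folio} − 41)(308 − 3p_{Folio} + 2p_{Quill}).
∂π/∂p_{Folio} = 431 − 6p_{Folio} + 2p_{Quill} = 0 ⇒ p_{Folio} = 431/6 + (1/3)p_{Quill}.
The best-response slope dp_{Folio}/dp_{Quill} = 1/3 > 0: the reaction function is upward-sloping, so the choices are strategic complements.

strategic complements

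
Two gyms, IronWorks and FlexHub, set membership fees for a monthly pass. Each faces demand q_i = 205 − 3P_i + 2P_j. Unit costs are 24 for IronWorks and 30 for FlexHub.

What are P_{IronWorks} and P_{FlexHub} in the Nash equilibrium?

IronWorks's profit: π = (P_{IronWorks} − 24)(205 − 3P_{IronWorks} + 2P_{FlexHub}).
∂π/∂P_{IronWorks} = 277 − 6P_{IronWorks} + 2P_{FlexHub} = 0 ⇒ P_{IronWorks} = 277/6 + (1/3)P_{FlexHub}.
Similarly P_{FlexHub} = 295/6 + (1/3)P_{IronWorks}.
Plugging P_{FlexHub} into IronWorks's best response: P_{IronWorks} = 277/6 + (1/3)(295/6 + (1/3)P_{IronWorks}) ⇒ (8/9)P_{IronWorks} = 563/9, so P_{IronWorks} = 70.375.
Then P_{FlexHub} = 295/6 + (1/3)·70.375 = 72.625.

70.375, 72.625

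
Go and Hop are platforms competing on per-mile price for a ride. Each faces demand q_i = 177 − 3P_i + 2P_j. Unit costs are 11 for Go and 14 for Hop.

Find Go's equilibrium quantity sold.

Go's profit: π = (P_{Go} − 11)(177 − 3P_{Go} + 2P_{Hop}).
∂π/∂P_{Go} = 210 − 6P_{Go} + 2P_{Hop} = 0 ⇒ P_{Go} = 35 + (1/3)P_{Hop}.
Similarly P_{Hop} = 36.5 + (1/3)P_{Go}.
Solving the two reaction functions simultaneously: (1 − (1/3)(1/3))P_{Go} = 35 + (1/3)·36.5, so (8/9)P_{Go} = 283/6 and P_{Go} = 53.0625.
Then P_{Hop} = 36.5 + (1/3)·53.0625 = 54.1875.
q_{Go} = 177 − 3·53.0625 + 2·54.1875 = 126.1875.

126.1875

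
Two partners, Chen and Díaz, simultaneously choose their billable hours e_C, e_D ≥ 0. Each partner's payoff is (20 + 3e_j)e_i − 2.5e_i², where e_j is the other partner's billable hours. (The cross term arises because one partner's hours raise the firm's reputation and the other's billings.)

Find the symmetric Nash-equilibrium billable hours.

Chen's payoff is (20 + 3e_D)e_C − 2.5e_C².
∂π/∂e_C = 20 + 3e_D − 5e_C = 0, so e_C = 4 + 0.6e_D.
Setting e_C = e_D in the reaction function: e_C = 4 + 0.6e_C, so e_C = 4 / 0.4 = 10.

10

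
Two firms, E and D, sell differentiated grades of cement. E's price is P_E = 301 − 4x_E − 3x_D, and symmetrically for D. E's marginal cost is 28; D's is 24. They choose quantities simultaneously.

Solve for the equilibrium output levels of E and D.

Firm E's profit: π = x_E(301 − 4x_E − 3x_D) − 28x_E.
∂π/∂x_E = 273 − 8x_E − 3x_D = 0 ⇒ x_E = 34.125 − 0.375x_D.
Similarly x_D = 34.625 − 0.375x_E.
Solving the two reaction functions simultaneously: (1 − (−0.375)(−0.375))x_E = 34.125 − 0.375·34.625, so (55/64)x_E = 1353/64 and x_E = 24.6.
Then x_D = 34.625 − 0.375·24.6 = 25.4.

24.6, 25.4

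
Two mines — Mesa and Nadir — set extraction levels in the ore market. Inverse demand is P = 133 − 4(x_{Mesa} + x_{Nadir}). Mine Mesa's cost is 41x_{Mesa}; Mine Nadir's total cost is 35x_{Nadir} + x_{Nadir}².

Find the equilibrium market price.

Mine Mesa's profit: π = x_{Mesa}(133 − 4(x_{Mesa} + x_{Nadir})) − 41x_{Mesa}.
∂π/∂x_{Mesa} = 92 − 8x_{Mesa} − 4x_{Nadir} = 0, so x_{Mesa} = 11.5 − 0.5x_{Nadir}.
For Nadir: ∂π/∂x_{Nadir} = 98 − 10x_{Nadir} − 4x_{Mesa} = 0 ⇒ x_{Nadir} = 9.8 − 0.4x_{Mesa}.
Solving the two reaction functions simultaneously: (1 − (−0.5)(−0.4))x_{Mesa} = 11.5 − 0.5·9.8, so 0.8x_{Mesa} = 6.6 and x_{Mesa} = 8.25.
Then x_{Nadir} = 9.8 − 0.4·8.25 = 6.5.
Equilibrium price: P = 133 − 4·14.75 = 74.

74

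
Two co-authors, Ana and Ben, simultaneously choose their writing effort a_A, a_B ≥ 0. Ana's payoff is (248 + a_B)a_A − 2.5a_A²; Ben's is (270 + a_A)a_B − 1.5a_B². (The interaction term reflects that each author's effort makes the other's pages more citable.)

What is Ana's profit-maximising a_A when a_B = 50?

Expanding Ana's payoff: 248a_A + a_Ba_A − 2.5a_A².
∂π/∂a_A = 248 + a_B − 5a_A = 0, so a_A = 49.6 + 0.2a_B.
At a_B = 50: a_A = 49.6 + 0.2·50 = 59.6.

59.6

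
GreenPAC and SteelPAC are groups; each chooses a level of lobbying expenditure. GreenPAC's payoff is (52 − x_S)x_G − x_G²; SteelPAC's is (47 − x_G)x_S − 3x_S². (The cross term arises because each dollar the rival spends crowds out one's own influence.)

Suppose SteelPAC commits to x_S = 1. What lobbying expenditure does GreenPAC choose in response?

25.5

Expanding GreenPAC's payoff: 52x_G − x_Sx_G − x_G².
∂π/∂x_G = 52 − x_S − 2x_G = 0, so x_G = 26 − 0.5x_S.
At x_S = 1: x_G = 26 − 0.5·1 = 25.5.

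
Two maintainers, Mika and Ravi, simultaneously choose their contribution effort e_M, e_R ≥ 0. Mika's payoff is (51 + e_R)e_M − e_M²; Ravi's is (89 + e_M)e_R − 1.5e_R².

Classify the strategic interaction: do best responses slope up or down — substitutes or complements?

Expanding Mika's payoff: 51e_M + e_Re_M − e_M².
∂π/∂e_M = 51 + e_R − 2e_M = 0, so e_M = 25.5 + 0.5e_R.
The best-response slope de_M/de_R = 0.5 > 0: the reaction function is upward-sloping, so the choices are strategic complements.

strategic complements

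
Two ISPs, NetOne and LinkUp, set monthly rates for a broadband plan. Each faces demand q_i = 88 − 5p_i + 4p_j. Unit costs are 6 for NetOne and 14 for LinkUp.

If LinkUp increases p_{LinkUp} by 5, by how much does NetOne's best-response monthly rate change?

NetOne's profit: π = (p_{NetOne} − 6)(88 − 5p_{NetOne} + 4p_{LinkUp}).
∂π/∂p_{NetOne} = 118 − 10p_{NetOne} + 4p_{LinkUp} = 0 ⇒ p_{NetOne} = 11.8 + 0.4p_{LinkUp}.
The reaction-function slope is 0.4, so a 5-unit rise in p_{LinkUp} moves p_{NetOne} by 0.4 × 5 = 2. NetOne's best response rises — the actions are strategic complements.

2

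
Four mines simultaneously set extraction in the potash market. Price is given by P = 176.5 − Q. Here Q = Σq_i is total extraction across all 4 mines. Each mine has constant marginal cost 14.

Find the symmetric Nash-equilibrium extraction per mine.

32.5

A representative mine's profit is π_i = q_i(176.5 − Q) − 14q_i, with Q = q_i + Σ_{j≠i} q_j.
First-order condition: 162.5 − 2q_i − Σ_{j≠i} q_j = 0.
With identical mines, set every q_j = q: then 162.5 − 2q − 3q = 0, i.e. q = 162.5/5 = 32.5.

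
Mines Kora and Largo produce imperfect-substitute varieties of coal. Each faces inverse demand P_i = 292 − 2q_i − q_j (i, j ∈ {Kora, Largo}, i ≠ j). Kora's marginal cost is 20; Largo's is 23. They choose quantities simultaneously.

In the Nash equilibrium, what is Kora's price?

129.2

Mine Kora's profit: π = q_{Kora}(292 − 2q_{Kora} − q_{Largo}) − 20q_{Kora}.
∂π/∂q_{Kora} = 272 − 4q_{Kora} − q_{Largo} = 0 ⇒ q_{Kora} = 68 − 0.25q_{Largo}.
Similarly q_{Largo} = 67.25 − 0.25q_{Kora}.
Plugging q_{Largo} into Kora's best response: q_{Kora} = 68 − 0.25(67.25 − 0.25q_{Kora}) ⇒ 0.9375q_{Kora} = 51.1875, so q_{Kora} = 54.6.
Then q_{Largo} = 67.25 − 0.25·54.6 = 53.6.
P_{Kora} = 292 − 2·54.6 − 53.6 = 129.2.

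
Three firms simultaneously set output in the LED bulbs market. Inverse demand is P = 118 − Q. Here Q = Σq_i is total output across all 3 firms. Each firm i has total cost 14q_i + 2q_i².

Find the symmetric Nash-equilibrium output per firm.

A representative firm's profit is π_i = q_i(118 − Q) − 14q_i − 2q_i², with Q = q_i + Σ_{j≠i} q_j.
First-order condition: 104 − 6q_i − Σ_{j≠i} q_j = 0.
With identical firms, set every q_j = q: then 104 − 6q − 2q = 0, i.e. q = 104/8 = 13.

13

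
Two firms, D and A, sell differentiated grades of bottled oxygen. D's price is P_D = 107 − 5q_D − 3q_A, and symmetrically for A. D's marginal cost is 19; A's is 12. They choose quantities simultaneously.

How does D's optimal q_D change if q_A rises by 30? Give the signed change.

-9

Firm D's profit: π = q_D(107 − 5q_D − 3q_A) − 19q_D.
∂π/∂q_D = 88 − 10q_D − 3q_A = 0 ⇒ q_D = 8.8 − 0.3q_A.
The reaction-function slope is −0.3, so a 30-unit rise in q_A moves q_D by −0.3 × 30 = −9. D's best response falls — the actions are strategic substitutes.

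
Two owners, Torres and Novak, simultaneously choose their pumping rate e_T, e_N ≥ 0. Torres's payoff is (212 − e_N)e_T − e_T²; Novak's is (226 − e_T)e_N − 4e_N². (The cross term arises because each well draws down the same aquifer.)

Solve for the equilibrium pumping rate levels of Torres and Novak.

98, 16

Expanding Torres's payoff: 212e_T − e_Ne_T − e_T².
∂π/∂e_T = 212 − e_N − 2e_T = 0, so e_T = 106 − 0.5e_N.
Likewise for Novak: e_N = 28.25 − 0.125e_T.
Solving the two reaction functions simultaneously: (1 − (−0.5)(−0.125))e_T = 106 − 0.5·28.25, so 0.9375e_T = 91.875 and e_T = 98.
Then e_N = 28.25 − 0.125·98 = 16.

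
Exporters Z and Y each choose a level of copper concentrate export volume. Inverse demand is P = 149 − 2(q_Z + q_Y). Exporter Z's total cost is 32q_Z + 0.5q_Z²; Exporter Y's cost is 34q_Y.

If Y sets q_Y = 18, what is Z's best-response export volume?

16.2

Exporter Z's profit: π = q_Z(149 − 2(q_Z + q_Y)) − 32q_Z − 0.5q_Z².
∂π/∂q_Z = 117 − 5q_Z − 2q_Y = 0, so q_Z = 23.4 − 0.4q_Y.
At q_Y = 18: q_Z = 23.4 − 0.4·18 = 16.2.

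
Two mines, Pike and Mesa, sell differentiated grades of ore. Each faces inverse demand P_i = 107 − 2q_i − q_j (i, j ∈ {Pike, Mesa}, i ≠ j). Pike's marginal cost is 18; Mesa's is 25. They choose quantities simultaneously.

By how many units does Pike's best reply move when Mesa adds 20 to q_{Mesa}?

Mine Pike's profit: π = q_{Pike}(107 − 2q_{Pike} − q_{Mesa}) − 18q_{Pike}.
∂π/∂q_{Pike} = 89 − 4q_{Pike} − q_{Mesa} = 0 ⇒ q_{Pike} = 22.25 − 0.25q_{Mesa}.
The reaction-function slope is −0.25, so a 20-unit rise in q_{Mesa} moves q_{Pike} by −0.25 × 20 = −5. Pike's best response falls — the actions are strategic substitutes.

-5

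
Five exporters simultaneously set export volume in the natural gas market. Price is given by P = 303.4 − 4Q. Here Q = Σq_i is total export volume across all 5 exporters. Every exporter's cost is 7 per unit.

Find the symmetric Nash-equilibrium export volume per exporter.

A representative exporter's profit is π_i = q_i(303.4 − 4Q) − 7q_i, with Q = q_i + Σ_{j≠i} q_j.
First-order condition: 296.4 − 8q_i − 4Σ_{j≠i} q_j = 0.
In a symmetric equilibrium every exporter chooses the same q, so Σ_{j≠i} q_j = 4q. The condition becomes 296.4 − 24q = 0, giving q = 296.4/24 = 12.35.

12.35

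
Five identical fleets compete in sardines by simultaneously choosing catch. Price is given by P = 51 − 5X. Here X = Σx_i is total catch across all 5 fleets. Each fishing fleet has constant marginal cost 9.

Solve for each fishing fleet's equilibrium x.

A representative fishing fleet's profit is π_i = x_i(51 − 5X) − 9x_i, with X = x_i + Σ_{j≠i} x_j.
First-order condition: 42 − 10x_i − 5Σ_{j≠i} x_j = 0.
In a symmetric equilibrium every fishing fleet chooses the same x, so Σ_{j≠i} x_j = 4x. The condition becomes 42 − 30x = 0, giving x = 42/30 = 1.4.

1.4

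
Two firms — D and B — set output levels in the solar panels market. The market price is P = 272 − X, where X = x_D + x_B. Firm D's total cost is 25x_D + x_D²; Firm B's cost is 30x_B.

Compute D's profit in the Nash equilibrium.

Firm D's profit: π = x_D(272 − (x_D + x_B)) − 25x_D − x_D².
∂π/∂x_D = 247 − 4x_D − x_B = 0, so x_D = 61.75 − 0.25x_B.
For B: ∂π/∂x_B = 242 − 2x_B − x_D = 0 ⇒ x_B = 121 − 0.5x_D.
Solving the two reaction functions simultaneously: (1 − (−0.25)(−0.5))x_D = 61.75 − 0.25·121, so 0.875x_D = 31.5 and x_D = 36.
Then x_B = 121 − 0.5·36 = 103.
Price P = 272 − 139 = 133.
D's profit: (133 − 25)·36 − (36)² = 2592.

2592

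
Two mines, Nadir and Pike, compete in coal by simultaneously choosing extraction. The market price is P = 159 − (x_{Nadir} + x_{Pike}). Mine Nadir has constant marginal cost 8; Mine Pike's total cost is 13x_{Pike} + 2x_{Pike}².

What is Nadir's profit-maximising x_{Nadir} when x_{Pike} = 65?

Mine Nadir's profit: π = x_{Nadir}(159 − (x_{Nadir} + x_{Pike})) − 8x_{Nadir}.
∂π/∂x_{Nadir} = 151 − 2x_{Nadir} − x_{Pike} = 0, so x_{Nadir} = 75.5 − 0.5x_{Pike}.
At x_{Pike} = 65: x_{Nadir} = 75.5 − 0.5·65 = 43.

43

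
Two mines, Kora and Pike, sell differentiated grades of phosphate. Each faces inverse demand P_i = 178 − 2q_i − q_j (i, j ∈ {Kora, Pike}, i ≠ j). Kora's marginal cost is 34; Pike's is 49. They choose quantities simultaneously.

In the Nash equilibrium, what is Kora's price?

93.6

Mine Kora's profit: π = q_{Kora}(178 − 2q_{Kora} − q_{Pike}) − 34q_{Kora}.
∂π/∂q_{Kora} = 144 − 4q_{Kora} − q_{Pike} = 0 ⇒ q_{Kora} = 36 − 0.25q_{Pike}.
Similarly q_{Pike} = 32.25 − 0.25q_{Kora}.
Plugging q_{Pike} into Kora's best response: q_{Kora} = 36 − 0.25(32.25 − 0.25q_{Kora}) ⇒ 0.9375q_{Kora} = 27.9375, so q_{Kora} = 29.8.
Then q_{Pike} = 32.25 − 0.25·29.8 = 24.8.
P_{Kora} = 178 − 2·29.8 − 24.8 = 93.6.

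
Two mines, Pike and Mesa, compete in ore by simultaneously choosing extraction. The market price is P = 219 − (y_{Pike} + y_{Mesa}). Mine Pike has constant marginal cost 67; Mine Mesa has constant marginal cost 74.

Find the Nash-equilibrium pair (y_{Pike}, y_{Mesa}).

Mine Pike's profit: π = y_{Pike}(219 − (y_{Pike} + y_{Mesa})) − 67y_{Pike}.
∂π/∂y_{Pike} = 152 − 2y_{Pike} − y_{Mesa} = 0, so y_{Pike} = 76 − 0.5y_{Mesa}.
By the same steps for Mesa: y_{Mesa} = 72.5 − 0.5y_{Pike}.
Plugging y_{Mesa} into Pike's best response: y_{Pike} = 76 − 0.5(72.5 − 0.5y_{Pike}) ⇒ 0.75y_{Pike} = 39.75, so y_{Pike} = 53.
Then y_{Mesa} = 72.5 − 0.5·53 = 46.

53, 46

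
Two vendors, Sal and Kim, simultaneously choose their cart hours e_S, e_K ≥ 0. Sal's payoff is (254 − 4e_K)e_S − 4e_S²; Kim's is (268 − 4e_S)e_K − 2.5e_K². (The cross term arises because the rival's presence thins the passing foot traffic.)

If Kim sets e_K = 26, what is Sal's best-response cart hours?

Expanding Sal's payoff: 254e_S − 4e_Ke_S − 4e_S².
∂π/∂e_S = 254 − 4e_K − 8e_S = 0, so e_S = 31.75 − 0.5e_K.
At e_K = 26: e_S = 31.75 − 0.5·26 = 18.75.

18.75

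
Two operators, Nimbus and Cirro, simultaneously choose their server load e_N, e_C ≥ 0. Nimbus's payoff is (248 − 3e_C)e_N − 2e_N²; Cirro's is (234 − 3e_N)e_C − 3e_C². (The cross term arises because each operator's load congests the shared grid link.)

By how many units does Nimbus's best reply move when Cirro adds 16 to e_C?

Expanding Nimbus's payoff: 248e_N − 3e_Ce_N − 2e_N².
∂π/∂e_N = 248 − 3e_C − 4e_N = 0, so e_N = 62 − 0.75e_C.
The reaction-function slope is −0.75, so a 16-unit rise in e_C moves e_N by −0.75 × 16 = −12. Nimbus's best response falls — the actions are strategic substitutes.

-12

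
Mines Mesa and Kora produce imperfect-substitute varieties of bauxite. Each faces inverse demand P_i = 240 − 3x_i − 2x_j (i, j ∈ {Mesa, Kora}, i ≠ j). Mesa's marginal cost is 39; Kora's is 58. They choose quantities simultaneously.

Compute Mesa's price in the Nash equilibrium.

117.9375

Mine Mesa's profit: π = x_{Mesa}(240 − 3x_{Mesa} − 2x_{Kora}) − 39x_{Mesa}.
∂π/∂x_{Mesa} = 201 − 6x_{Mesa} − 2x_{Kora} = 0 ⇒ x_{Mesa} = 33.5 − (1/3)x_{Kora}.
Similarly x_{Kora} = 91/3 − (1/3)x_{Mesa}.
Plugging x_{Kora} into Mesa's best response: x_{Mesa} = 33.5 − (1/3)(91/3 − (1/3)x_{Mesa}) ⇒ (8/9)x_{Mesa} = 421/18, so x_{Mesa} = 26.3125.
Then x_{Kora} = 91/3 − (1/3)·26.3125 = 21.5625.
P_{Mesa} = 240 − 3·26.3125 − 2·21.5625 = 117.9375.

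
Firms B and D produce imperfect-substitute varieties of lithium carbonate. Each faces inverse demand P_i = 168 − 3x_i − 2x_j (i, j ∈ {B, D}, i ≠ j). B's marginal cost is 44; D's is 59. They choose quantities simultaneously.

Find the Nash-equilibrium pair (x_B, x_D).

16.4375, 12.6875

Firm B's profit: π = x_B(168 − 3x_B − 2x_D) − 44x_B.
∂π/∂x_B = 124 − 6x_B − 2x_D = 0 ⇒ x_B = 62/3 − (1/3)x_D.
Similarly x_D = 109/6 − (1/3)x_B.
Plugging x_D into B's best response: x_B = 62/3 − (1/3)(109/6 − (1/3)x_B) ⇒ (8/9)x_B = 263/18, so x_B = 16.4375.
Then x_D = 109/6 − (1/3)·16.4375 = 12.6875.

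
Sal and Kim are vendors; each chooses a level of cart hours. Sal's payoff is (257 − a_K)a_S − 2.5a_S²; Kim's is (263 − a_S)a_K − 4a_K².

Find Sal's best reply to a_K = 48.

Expanding Sal's payoff: 257a_S − a_Ka_S − 2.5a_S².
∂π/∂a_S = 257 − a_K − 5a_S = 0, so a_S = 51.4 − 0.2a_K.
At a_K = 48: a_S = 51.4 − 0.2·48 = 41.8.

41.8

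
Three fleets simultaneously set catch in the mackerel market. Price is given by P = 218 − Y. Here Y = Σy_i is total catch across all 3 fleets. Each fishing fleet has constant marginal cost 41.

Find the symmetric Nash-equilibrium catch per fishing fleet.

44.25

A representative fishing fleet's profit is π_i = y_i(218 − Y) − 41y_i, with Y = y_i + Σ_{j≠i} y_j.
First-order condition: 177 − 2y_i − Σ_{j≠i} y_j = 0.
Imposing symmetry (y_j = y for all j) turns Σ_{j≠i} y_j into 2y, so 177 = 4y and y = 44.25.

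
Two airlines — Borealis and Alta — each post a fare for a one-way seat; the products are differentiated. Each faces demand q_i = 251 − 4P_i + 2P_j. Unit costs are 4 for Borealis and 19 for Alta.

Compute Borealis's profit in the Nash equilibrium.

7225

Borealis's profit: π = (P_{Borealis} − 4)(251 − 4P_{Borealis} + 2P_{Alta}).
∂π/∂P_{Borealis} = 267 − 8P_{Borealis} + 2P_{Alta} = 0 ⇒ P_{Borealis} = 33.375 + 0.25P_{Alta}.
Similarly P_{Alta} = 40.875 + 0.25P_{Borealis}.
Substituting the second reaction function into the first: P_{Borealis} = 33.375 + 0.25(40.875 + 0.25P_{Borealis}), which gives 0.9375P_{Borealis} = 1395/32 ⇒ P_{Borealis} = 46.5.
Then P_{Alta} = 40.875 + 0.25·46.5 = 52.5.
q_{Borealis} = 251 − 4·46.5 + 2·52.5 = 170.
Profit = (46.5 − 4)·170 = 7225.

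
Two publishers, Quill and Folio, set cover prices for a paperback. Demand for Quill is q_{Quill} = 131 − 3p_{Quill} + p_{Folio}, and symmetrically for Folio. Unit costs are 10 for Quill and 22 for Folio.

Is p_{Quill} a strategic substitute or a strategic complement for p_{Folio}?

strategic complements

Quill's profit: π = (p_{Quill} − 10)(131 − 3p_{Quill} + p_{Folio}).
∂π/∂p_{Quill} = 161 − 6p_{Quill} + p_{Folio} = 0 ⇒ p_{Quill} = 161/6 + (1/6)p_{Folio}.
The best-response slope dp_{Quill}/dp_{Folio} = 1/6 > 0: the reaction function is upward-sloping, so the choices are strategic complements.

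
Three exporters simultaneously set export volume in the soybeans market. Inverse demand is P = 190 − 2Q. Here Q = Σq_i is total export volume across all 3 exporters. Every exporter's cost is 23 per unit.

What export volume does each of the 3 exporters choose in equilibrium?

A representative exporter's profit is π_i = q_i(190 − 2Q) − 23q_i, with Q = q_i + Σ_{j≠i} q_j.
First-order condition: 167 − 4q_i − 2Σ_{j≠i} q_j = 0.
With identical exporters, set every q_j = q: then 167 − 4q − 4q = 0, i.e. q = 167/8 = 20.875.

20.875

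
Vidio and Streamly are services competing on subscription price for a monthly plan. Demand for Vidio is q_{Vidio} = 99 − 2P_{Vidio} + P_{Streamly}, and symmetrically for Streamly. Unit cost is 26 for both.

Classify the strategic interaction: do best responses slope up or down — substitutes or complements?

Vidio's profit: π = (P_{Vidio} − 26)(99 − 2P_{Vidio} + P_{Streamly}).
∂π/∂P_{Vidio} = 151 − 4P_{Vidio} + P_{Streamly} = 0 ⇒ P_{Vidio} = 37.75 + 0.25P_{Streamly}.
The best-response slope dP_{Vidio}/dP_{Streamly} = 0.25 > 0: the reaction function is upward-sloping, so the choices are strategic complements.

strategic complements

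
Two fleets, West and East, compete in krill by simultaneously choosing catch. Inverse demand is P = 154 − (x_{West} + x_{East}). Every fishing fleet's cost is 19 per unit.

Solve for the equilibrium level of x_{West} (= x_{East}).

Fishing fleet West's profit: π = x_{West}(154 − (x_{West} + x_{East})) − 19x_{West}.
∂π/∂x_{West} = 135 − 2x_{West} − x_{East} = 0, so x_{West} = 67.5 − 0.5x_{East}.
The game is symmetric, so in equilibrium x_{East} = x_{West}: the reaction function gives 1.5x_{West} = 67.5, hence x_{West} = 45.

45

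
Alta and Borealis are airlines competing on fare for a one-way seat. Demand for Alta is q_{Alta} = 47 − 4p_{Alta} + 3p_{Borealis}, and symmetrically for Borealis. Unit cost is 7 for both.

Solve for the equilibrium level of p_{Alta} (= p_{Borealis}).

Alta's profit: π = (p_{Alta} − 7)(47 − 4p_{Alta} + 3p_{Borealis}).
∂π/∂p_{Alta} = 75 − 8p_{Alta} + 3p_{Borealis} = 0 ⇒ p_{Alta} = 9.375 + 0.375p_{Borealis}.
The game is symmetric, so in equilibrium p_{Borealis} = p_{Alta}: the reaction function gives 0.625p_{Alta} = 9.375, hence p_{Alta} = 15.

15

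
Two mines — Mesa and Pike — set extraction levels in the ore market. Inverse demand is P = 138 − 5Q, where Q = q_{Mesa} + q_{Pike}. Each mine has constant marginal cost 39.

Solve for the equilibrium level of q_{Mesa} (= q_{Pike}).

Mine Mesa's profit: π = q_{Mesa}(138 − 5(q_{Mesa} + q_{Pike})) − 39q_{Mesa}.
∂π/∂q_{Mesa} = 99 − 10q_{Mesa} − 5q_{Pike} = 0, so q_{Mesa} = 9.9 − 0.5q_{Pike}.
By symmetry q_{Pike} = q_{Mesa}; substituting into the reaction function, 1.5q_{Mesa} = 9.9 and q_{Mesa} = 6.6.

6.6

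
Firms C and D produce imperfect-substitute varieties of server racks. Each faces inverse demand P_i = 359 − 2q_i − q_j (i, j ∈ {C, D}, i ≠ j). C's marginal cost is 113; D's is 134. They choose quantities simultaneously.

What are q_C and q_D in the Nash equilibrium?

50.6, 43.6

Firm C's profit: π = q_C(359 − 2q_C − q_D) − 113q_C.
∂π/∂q_C = 246 − 4q_C − q_D = 0 ⇒ q_C = 61.5 − 0.25q_D.
Similarly q_D = 56.25 − 0.25q_C.
Plugging q_D into C's best response: q_C = 61.5 − 0.25(56.25 − 0.25q_C) ⇒ 0.9375q_C = 47.4375, so q_C = 50.6.
Then q_D = 56.25 − 0.25·50.6 = 43.6.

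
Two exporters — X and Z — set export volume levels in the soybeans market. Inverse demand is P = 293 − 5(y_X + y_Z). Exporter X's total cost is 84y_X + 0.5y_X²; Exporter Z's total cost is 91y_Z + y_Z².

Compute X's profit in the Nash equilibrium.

Exporter X's profit: π = y_X(293 − 5(y_X + y_Z)) − 84y_X − 0.5y_X².
∂π/∂y_X = 209 − 11y_X − 5y_Z = 0, so y_X = 19 − (5/11)y_Z.
For Z: ∂π/∂y_Z = 202 − 12y_Z − 5y_X = 0 ⇒ y_Z = 101/6 − (5/12)y_X.
Substituting the second reaction function into the first: y_X = 19 − (5/11)(101/6 − (5/12)y_X), which gives (107/132)y_X = 749/66 ⇒ y_X = 14.
Then y_Z = 101/6 − (5/12)·14 = 11.
Price P = 293 − 5·25 = 168.
X's profit: (168 − 84)·14 − 0.5(14)² = 1078.

1078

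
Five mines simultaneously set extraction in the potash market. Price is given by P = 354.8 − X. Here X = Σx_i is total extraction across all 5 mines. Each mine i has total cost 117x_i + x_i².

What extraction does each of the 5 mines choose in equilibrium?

29.725

A representative mine's profit is π_i = x_i(354.8 − X) − 117x_i − x_i², with X = x_i + Σ_{j≠i} x_j.
First-order condition: 237.8 − 4x_i − Σ_{j≠i} x_j = 0.
In a symmetric equilibrium every mine chooses the same x, so Σ_{j≠i} x_j = 4x. The condition becomes 237.8 − 8x = 0, giving x = 237.8/8 = 29.725.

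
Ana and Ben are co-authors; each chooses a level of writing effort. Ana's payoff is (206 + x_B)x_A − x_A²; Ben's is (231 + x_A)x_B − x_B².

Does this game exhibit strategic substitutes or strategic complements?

Expanding Ana's payoff: 206x_A + x_Bx_A − x_A².
∂π/∂x_A = 206 + x_B − 2x_A = 0, so x_A = 103 + 0.5x_B.
The best-response slope dx_A/dx_B = 0.5 > 0: the reaction function is upward-sloping, so the choices are strategic complements.

strategic complements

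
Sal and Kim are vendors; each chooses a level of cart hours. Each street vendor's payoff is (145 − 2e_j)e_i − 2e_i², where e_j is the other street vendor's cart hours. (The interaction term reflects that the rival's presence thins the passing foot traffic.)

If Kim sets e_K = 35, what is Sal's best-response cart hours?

18.75

Sal's payoff is (145 − 2e_K)e_S − 2e_S².
∂π/∂e_S = 145 − 2e_K − 4e_S = 0, so e_S = 36.25 − 0.5e_K.
At e_K = 35: e_S = 36.25 − 0.5·35 = 18.75.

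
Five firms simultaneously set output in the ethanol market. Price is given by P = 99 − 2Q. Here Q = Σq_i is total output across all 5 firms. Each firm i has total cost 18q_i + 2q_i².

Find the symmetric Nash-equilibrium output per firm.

A representative firm's profit is π_i = q_i(99 − 2Q) − 18q_i − 2q_i², with Q = q_i + Σ_{j≠i} q_j.
First-order condition: 81 − 8q_i − 2Σ_{j≠i} q_j = 0.
Imposing symmetry (q_j = q for all j) turns Σ_{j≠i} q_j into 4q, so 81 = 16q and q = 5.0625.

5.0625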